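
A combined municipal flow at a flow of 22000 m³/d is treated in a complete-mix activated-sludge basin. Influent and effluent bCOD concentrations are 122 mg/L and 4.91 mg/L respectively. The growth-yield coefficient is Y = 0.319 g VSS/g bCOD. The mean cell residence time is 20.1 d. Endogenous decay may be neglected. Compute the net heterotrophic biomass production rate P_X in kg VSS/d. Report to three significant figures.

With endogenous decay neglected, the observed yield equals the true yield: Y_obs = Y = 0.319 g VSS/g bCOD.
Q·(S₀ − S) = 22000 × (122 − 4.91) × 10⁻³ = 2576 kg/d removed.
Biomass produced: P_X = Y_obs·Q·ΔS = 0.3190 × 2576 ≈ 821.7 kg VSS/d.

P_X ≈ 822 kg VSS/d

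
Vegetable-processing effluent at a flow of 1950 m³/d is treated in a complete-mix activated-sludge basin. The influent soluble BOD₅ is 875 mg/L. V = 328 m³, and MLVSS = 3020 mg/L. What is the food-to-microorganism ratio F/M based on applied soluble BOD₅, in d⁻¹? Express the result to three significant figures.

F/M = applied load / biomass = Q·S₀/(V·X) = 1950 × 875 / (328.0 × 3020) = 1.723 d⁻¹.

F/M ≈ 1.72 d⁻¹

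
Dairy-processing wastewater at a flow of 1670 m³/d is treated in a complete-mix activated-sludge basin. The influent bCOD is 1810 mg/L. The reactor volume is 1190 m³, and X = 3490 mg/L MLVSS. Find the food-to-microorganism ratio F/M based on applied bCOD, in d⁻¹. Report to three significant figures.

F/M = applied load / biomass = Q·S₀/(V·X) = 1670 × 1810 / (1190 × 3490) = 0.7278 d⁻¹.

F/M ≈ 0.728 d⁻¹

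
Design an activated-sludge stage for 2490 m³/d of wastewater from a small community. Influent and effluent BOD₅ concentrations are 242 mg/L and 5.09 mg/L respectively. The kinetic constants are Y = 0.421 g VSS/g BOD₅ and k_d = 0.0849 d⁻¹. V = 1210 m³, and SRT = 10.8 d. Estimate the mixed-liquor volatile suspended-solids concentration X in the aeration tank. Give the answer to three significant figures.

X ≈ 1160 mg/L

Solving the biomass balance for X: X = Y Q (S₀−S) θ_c / [V (1+k_d θ_c)] = 0.421 × 2490 × (242 − 5.09) × 10.8 / [1210 × (1 + 0.0849 × 10.8)] = 1156 mg/L.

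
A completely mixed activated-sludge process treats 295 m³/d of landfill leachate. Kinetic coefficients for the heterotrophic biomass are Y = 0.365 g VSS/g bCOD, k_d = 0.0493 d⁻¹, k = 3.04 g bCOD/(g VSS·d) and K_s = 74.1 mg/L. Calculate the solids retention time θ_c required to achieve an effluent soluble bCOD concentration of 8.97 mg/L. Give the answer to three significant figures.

θ_c ≈ 14.2 d

From 1/θ_c = Y·k·S/(K_s + S) − k_d: Y·k·S/(K_s+S) = 0.365 × 3.04 × 8.97 / (74.1 + 8.97) = 0.1198 d⁻¹.
Then 1/θ_c = μ − k_d = 0.1198 − 0.0493 = 0.07052 d⁻¹, giving θ_c = 14.18 d.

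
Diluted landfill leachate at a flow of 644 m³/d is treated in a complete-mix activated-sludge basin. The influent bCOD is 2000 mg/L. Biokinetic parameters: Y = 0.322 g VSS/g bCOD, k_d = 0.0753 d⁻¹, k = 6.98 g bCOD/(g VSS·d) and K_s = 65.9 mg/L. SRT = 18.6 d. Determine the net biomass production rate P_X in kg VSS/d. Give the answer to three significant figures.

Effluent substrate depends only on kinetics and SRT: S = K_s(1 + k_d θ_c) / [θ_c(Yk − k_d) − 1] = 65.9 × (1 + 0.0753 × 18.6) / [18.6 × (0.322 × 6.98 − 0.0753) − 1] = 158.2 / 39.40 = 4.015 mg/L.
Observed yield with endogenous decay: Y_obs = Y / (1 + k_d·θ_c) = 0.322 / (1 + 0.0753 × 18.6) = 0.322 / 2.401 = 0.1341 g VSS/g bCOD.
ΔS = 2000 − 4.01 = 1996 mg/L, so the substrate removal rate is 644 × 1996/1000 = 1285 kg bCOD/d.
Biomass produced: P_X = Y_obs·Q·ΔS = 0.1341 × 1285 ≈ 172.4 kg VSS/d.

P_X ≈ 172 kg VSS/d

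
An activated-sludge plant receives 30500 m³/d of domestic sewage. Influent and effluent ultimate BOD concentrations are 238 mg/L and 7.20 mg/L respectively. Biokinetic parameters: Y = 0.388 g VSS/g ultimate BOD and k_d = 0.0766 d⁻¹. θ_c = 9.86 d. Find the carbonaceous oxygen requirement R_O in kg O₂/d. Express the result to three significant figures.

R_O ≈ 4830 kg O₂/d

Correct the yield for decay: Y_obs = Y/(1 + k_d θ_c) = 0.388 / (1 + 0.0766 × 9.86) = 0.388 / 1.755 = 0.2210.
Substrate removed = Q·(S₀ − S) = 30500 m³/d × (238 − 7.20) g/m³ = 7.04×10^6 g/d = 7039 kg/d.
Biomass synthesised: P_X = Y_obs × 7039 = 1556 kg VSS/d.
Carbonaceous O₂ demand = substrate oxidised − cell-mass equivalent = 7039 − 1.42 × 1556 = 4830 kg O₂/d.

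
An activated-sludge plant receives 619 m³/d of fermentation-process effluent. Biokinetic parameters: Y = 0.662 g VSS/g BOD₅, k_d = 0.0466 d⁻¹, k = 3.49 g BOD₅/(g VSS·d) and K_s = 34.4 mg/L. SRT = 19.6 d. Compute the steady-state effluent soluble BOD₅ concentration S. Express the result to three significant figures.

Effluent substrate depends only on kinetics and SRT: S = K_s(1 + k_d θ_c) / [θ_c(Yk − k_d) − 1] = 34.4 × (1 + 0.0466 × 19.6) / [19.6 × (0.662 × 3.49 − 0.0466) − 1] = 65.82 / 43.37 = 1.518 mg/L.

S ≈ 1.52 mg/L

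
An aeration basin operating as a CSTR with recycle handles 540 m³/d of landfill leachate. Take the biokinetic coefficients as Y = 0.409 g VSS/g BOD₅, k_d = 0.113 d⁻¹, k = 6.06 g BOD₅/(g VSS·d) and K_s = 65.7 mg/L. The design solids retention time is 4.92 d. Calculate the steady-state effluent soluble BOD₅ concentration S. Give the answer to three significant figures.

For a completely mixed reactor with recycle the Lawrence–McCarty relation gives S = K_s·(1 + k_d·θ_c) / [θ_c·(Y·k − k_d) − 1] = 65.7 × (1 + 0.113 × 4.92) / [4.92 × (0.409 × 6.06 − 0.113) − 1] = 102.2 / 10.64 = 9.609 mg/L.

S ≈ 9.61 mg/L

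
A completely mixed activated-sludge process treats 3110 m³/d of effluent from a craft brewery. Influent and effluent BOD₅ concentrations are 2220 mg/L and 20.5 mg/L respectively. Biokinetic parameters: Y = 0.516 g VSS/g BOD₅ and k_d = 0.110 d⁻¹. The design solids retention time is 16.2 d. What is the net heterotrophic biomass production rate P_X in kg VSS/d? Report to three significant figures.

Correct the yield for decay: Y_obs = Y/(1 + k_d θ_c) = 0.516 / (1 + 0.110 × 16.2) = 0.516 / 2.782 = 0.1855.
ΔS = 2220 − 20.5 = 2200 mg/L, so the substrate removal rate is 3110 × 2200/1000 = 6840 kg BOD₅/d.
Net biomass production P_X = Y_obs × Q·(S₀ − S) = 0.1855 × 6840 = 1269 kg VSS/d.

P_X ≈ 1270 kg VSS/d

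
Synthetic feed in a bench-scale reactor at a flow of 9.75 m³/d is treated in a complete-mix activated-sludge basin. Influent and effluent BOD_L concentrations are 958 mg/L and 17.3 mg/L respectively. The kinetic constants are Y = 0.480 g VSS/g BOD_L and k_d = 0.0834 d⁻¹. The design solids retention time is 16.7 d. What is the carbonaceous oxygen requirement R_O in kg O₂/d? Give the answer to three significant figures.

Observed yield with endogenous decay: Y_obs = Y / (1 + k_d·θ_c) = 0.480 / (1 + 0.0834 × 16.7) = 0.480 / 2.393 = 0.2006 g VSS/g BOD_L.
Substrate removed = Q·(S₀ − S) = 9.75 m³/d × (958 − 17.3) g/m³ = 9.17×10^3 g/d = 9.172 kg/d.
Net sludge production P_X = 0.2006 × 9.172 = 1.840 kg VSS/d.
Carbonaceous O₂ demand = substrate oxidised − cell-mass equivalent = 9.172 − 1.42 × 1.840 = 6.559 kg O₂/d.

R_O ≈ 6.56 kg O₂/d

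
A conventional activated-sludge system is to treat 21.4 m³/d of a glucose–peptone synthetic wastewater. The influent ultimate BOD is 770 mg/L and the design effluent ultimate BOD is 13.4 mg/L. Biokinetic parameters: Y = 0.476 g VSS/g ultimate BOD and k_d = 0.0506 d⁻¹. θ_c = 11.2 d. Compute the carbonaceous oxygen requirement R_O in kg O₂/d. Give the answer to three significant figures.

Correct the yield for decay: Y_obs = Y/(1 + k_d θ_c) = 0.476 / (1 + 0.0506 × 11.2) = 0.476 / 1.567 = 0.3038.
Substrate removed = Q·(S₀ − S) = 21.4 m³/d × (770 − 13.4) g/m³ = 1.62×10^4 g/d = 16.19 kg/d.
Biomass synthesised: P_X = Y_obs × 16.19 = 4.919 kg VSS/d.
R_O = Q·ΔS − 1.42 P_X = 16.19 − 6.985 = 9.206 kg O₂/d.

R_O ≈ 9.21 kg O₂/d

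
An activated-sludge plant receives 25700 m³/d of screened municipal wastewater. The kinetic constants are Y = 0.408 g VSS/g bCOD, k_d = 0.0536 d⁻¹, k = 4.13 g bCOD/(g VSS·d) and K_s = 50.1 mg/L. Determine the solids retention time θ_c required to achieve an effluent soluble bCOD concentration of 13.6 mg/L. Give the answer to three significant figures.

From 1/θ_c = Y·k·S/(K_s + S) − k_d: Y·k·S/(K_s+S) = 0.408 × 4.13 × 13.6 / (50.1 + 13.6) = 0.3598 d⁻¹.
Then 1/θ_c = μ − k_d = 0.3598 − 0.0536 = 0.3062 d⁻¹, giving θ_c = 3.266 d.

θ_c ≈ 3.27 d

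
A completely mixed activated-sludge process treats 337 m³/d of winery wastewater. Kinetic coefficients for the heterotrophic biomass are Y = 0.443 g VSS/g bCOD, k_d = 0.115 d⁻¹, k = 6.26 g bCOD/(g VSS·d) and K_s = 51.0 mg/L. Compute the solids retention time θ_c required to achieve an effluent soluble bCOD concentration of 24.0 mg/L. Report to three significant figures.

θ_c ≈ 1.29 d

From 1/θ_c = Y·k·S/(K_s + S) − k_d: Y·k·S/(K_s+S) = 0.443 × 6.26 × 24.0 / (51.0 + 24.0) = 0.8874 d⁻¹.
1/θ_c = 0.8874 − 0.115 = 0.7724 d⁻¹, so θ_c = 1.295 d.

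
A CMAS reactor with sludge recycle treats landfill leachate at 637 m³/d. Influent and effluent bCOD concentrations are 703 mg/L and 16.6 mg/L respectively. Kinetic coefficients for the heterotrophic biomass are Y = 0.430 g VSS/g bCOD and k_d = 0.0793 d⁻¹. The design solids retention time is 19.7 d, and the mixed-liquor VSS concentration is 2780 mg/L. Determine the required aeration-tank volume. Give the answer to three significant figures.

From the SRT design equation V = Y Q (S₀−S) θ_c / [X (1 + k_d θ_c)] = 0.430 × 637 × (703 − 16.6) × 19.7 / [2780 × (1 + 0.0793 × 19.7)] = 3.7×10^6 / 7123 = 520.0 m³.

V ≈ 520 m³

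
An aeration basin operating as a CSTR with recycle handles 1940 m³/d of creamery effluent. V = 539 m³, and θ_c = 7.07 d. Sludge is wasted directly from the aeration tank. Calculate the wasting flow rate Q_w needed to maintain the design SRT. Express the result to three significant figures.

Q_w ≈ 76.2 m³/d

With mixed-liquor wasting, θ_c = V/Q_w, so Q_w = V/θ_c = 539.0/7.07 = 76.24 m³/d.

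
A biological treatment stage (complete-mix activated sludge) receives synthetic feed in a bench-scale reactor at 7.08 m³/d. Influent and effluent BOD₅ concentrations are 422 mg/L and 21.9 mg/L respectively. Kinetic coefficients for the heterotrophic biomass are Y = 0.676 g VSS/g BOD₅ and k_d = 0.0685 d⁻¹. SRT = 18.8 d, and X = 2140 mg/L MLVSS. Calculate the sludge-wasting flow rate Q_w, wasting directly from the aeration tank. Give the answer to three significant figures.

Steady-state biomass mass balance: V·X·(1 + k_d·θ_c) = Y·Q·(S₀ − S)·θ_c, so V = 0.676 × 7.08 × (422 − 21.9) × 18.8 / [2140 × (1 + 0.0685 × 18.8)] = 3.6×10^4 / 4896 = 7.353 m³.
For wasting at MLVSS concentration, Q_w = V/θ_c = 7.353/18.8 = 0.3911 m³/d.

Q_w ≈ 0.391 m³/d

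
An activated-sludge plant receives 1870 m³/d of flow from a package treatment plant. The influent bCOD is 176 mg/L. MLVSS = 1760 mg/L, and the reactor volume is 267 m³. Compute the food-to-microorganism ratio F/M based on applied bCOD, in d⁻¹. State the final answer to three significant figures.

F/M = applied load / biomass = Q·S₀/(V·X) = 1870 × 176 / (267.0 × 1760) = 0.7004 d⁻¹.

F/M ≈ 0.700 d⁻¹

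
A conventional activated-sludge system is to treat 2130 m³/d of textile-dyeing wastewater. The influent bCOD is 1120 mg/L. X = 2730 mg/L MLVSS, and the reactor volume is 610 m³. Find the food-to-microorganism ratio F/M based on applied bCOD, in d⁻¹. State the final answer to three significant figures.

F/M ≈ 1.43 d⁻¹

F/M = applied load / biomass = Q·S₀/(V·X) = 2130 × 1120 / (610.0 × 2730) = 1.433 d⁻¹.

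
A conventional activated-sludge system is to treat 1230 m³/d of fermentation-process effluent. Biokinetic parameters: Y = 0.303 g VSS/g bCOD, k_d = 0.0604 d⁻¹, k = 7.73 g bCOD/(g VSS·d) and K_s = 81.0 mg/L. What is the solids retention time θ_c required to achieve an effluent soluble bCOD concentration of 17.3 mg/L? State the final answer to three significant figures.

From 1/θ_c = Y·k·S/(K_s + S) − k_d: Y·k·S/(K_s+S) = 0.303 × 7.73 × 17.3 / (81.0 + 17.3) = 0.4122 d⁻¹.
θ_c = 1/(μ − k_d) = 1/(0.4122 − 0.0604) = 1/0.3518 = 2.842 d.

θ_c ≈ 2.84 d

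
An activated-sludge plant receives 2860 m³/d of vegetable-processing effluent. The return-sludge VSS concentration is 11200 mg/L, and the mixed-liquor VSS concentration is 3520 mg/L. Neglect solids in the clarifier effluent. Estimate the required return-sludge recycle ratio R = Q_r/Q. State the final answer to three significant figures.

Mass balance around the secondary clarifier (neglecting effluent solids): R = X / (X_r − X) = 3520 / (11200 − 3520) = 0.4583.

R ≈ 0.458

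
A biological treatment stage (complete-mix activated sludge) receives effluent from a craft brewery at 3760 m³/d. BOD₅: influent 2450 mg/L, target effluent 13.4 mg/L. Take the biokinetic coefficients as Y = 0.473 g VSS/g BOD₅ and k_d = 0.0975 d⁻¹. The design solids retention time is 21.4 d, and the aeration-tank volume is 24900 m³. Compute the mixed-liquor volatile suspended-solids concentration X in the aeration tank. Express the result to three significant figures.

X = Y·Q·ΔS·θ_c / [V·(1 + k_d θ_c)] = 0.473 × 3760 × (2450 − 13.4) × 21.4 / [24900 × (1 + 0.0975 × 21.4)] = 1207 mg/L.

X ≈ 1210 mg/L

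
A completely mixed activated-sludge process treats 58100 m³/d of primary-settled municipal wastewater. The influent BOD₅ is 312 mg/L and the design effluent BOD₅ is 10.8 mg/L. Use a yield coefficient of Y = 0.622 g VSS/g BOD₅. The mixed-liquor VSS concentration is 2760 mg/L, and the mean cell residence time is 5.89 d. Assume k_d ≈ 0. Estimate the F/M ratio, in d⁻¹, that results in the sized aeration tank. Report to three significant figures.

F/M ≈ 0.283 d⁻¹

V·X = Y·Q·ΔS·θ_c gives V = 0.622 × 58100 × (312 − 10.8) × 5.89 / 2760 = 23229 m³.
Food-to-microorganism ratio F/M = Q S₀ / (V X) = 58100 × 312 / (23229 × 2760) = 0.2827 d⁻¹.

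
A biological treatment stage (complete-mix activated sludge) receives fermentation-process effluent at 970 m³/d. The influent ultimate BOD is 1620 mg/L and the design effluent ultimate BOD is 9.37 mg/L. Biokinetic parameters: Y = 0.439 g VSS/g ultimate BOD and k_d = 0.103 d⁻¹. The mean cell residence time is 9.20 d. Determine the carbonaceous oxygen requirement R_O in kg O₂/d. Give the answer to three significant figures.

The observed yield is Y_obs = Y/(1 + k_d·θ_c) = 0.439 / (1 + 0.103 × 9.20) = 0.439 / 1.948 = 0.2254 g VSS per g ultimate BOD removed.
ΔS = 1620 − 9.37 = 1611 mg/L, so the substrate removal rate is 970 × 1611/1000 = 1562 kg ultimate BOD/d.
Biomass synthesised: P_X = Y_obs × 1562 = 352.2 kg VSS/d.
R_O = Q·ΔS − 1.42 P_X = 1562 − 500.1 = 1062 kg O₂/d.

R_O ≈ 1060 kg O₂/d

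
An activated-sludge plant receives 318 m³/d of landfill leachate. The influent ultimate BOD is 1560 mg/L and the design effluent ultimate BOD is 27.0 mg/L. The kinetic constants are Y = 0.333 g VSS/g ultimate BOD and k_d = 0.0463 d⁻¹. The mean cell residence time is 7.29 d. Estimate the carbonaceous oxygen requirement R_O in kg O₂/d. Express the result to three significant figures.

The observed yield is Y_obs = Y/(1 + k_d·θ_c) = 0.333 / (1 + 0.0463 × 7.29) = 0.333 / 1.338 = 0.2490 g VSS per g ultimate BOD removed.
ΔS = 1560 − 27.0 = 1533 mg/L, so the substrate removal rate is 318 × 1533/1000 = 487.5 kg ultimate BOD/d.
P_X = Y_obs·Q·(S₀ − S) = 0.2490 × 487.5 = 121.4 kg VSS/d.
R_O = Q·(S₀ − S) − 1.42·P_X = 487.5 − 1.42 × 121.4 = 315.1 kg O₂/d.

R_O ≈ 315 kg O₂/d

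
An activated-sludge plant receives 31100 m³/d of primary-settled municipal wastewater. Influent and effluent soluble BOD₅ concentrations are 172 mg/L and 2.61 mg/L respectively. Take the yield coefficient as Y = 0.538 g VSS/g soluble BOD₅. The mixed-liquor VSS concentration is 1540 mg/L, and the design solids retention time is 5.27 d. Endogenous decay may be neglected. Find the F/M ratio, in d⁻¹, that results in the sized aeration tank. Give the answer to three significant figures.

Biomass mass balance (decay neglected): V·X = Y·Q·(S₀ − S)·θ_c, so V = 0.538 × 31100 × (172 − 2.61) × 5.27 / 1540 = 9699 m³.
Food-to-microorganism ratio F/M = Q S₀ / (V X) = 31100 × 172 / (9699 × 1540) = 0.3581 d⁻¹.

F/M ≈ 0.358 d⁻¹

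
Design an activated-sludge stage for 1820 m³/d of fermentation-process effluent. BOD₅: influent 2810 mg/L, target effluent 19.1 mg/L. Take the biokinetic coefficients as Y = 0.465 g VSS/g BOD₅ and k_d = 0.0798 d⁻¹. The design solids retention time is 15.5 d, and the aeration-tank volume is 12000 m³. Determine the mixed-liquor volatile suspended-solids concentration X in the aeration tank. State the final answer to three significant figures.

X ≈ 1360 mg/L

From V·X·(1 + k_d·θ_c) = Y·Q·(S₀ − S)·θ_c: X = 0.465 × 1820 × (2810 − 19.1) × 15.5 / [12000 × (1 + 0.0798 × 15.5)] = 1364 mg/L.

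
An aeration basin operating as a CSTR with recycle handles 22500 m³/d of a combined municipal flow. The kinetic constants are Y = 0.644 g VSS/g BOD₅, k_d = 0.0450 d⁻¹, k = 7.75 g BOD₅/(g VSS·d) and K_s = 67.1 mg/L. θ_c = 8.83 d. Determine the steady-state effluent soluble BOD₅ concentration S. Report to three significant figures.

S ≈ 2.20 mg/L

Effluent substrate depends only on kinetics and SRT: S = K_s(1 + k_d θ_c) / [θ_c(Yk − k_d) − 1] = 67.1 × (1 + 0.0450 × 8.83) / [8.83 × (0.644 × 7.75 − 0.0450) − 1] = 93.76 / 42.67 = 2.197 mg/L.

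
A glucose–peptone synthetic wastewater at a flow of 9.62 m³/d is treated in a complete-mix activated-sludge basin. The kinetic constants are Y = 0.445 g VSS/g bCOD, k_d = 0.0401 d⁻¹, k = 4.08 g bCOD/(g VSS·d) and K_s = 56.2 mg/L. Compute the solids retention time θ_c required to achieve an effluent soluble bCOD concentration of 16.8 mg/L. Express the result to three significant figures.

θ_c ≈ 2.65 d

At the target effluent, Y k S/(K_s+S) = 0.445×4.08×16.8/73.00 = 0.4178 d⁻¹.
Then 1/θ_c = μ − k_d = 0.4178 − 0.0401 = 0.3777 d⁻¹, giving θ_c = 2.647 d.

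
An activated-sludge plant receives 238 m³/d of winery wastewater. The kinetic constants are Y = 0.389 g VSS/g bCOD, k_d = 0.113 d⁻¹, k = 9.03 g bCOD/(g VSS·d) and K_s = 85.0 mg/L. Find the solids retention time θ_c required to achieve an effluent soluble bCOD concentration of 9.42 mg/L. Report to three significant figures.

From 1/θ_c = Y·k·S/(K_s + S) − k_d: Y·k·S/(K_s+S) = 0.389 × 9.03 × 9.42 / (85.0 + 9.42) = 0.3504 d⁻¹.
1/θ_c = 0.3504 − 0.113 = 0.2374 d⁻¹, so θ_c = 4.211 d.

θ_c ≈ 4.21 d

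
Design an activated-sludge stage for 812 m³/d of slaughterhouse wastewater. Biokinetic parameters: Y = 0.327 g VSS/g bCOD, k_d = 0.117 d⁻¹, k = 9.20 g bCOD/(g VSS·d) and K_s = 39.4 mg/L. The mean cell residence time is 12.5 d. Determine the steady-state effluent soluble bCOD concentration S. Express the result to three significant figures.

S ≈ 2.76 mg/L

For a completely mixed reactor with recycle the Lawrence–McCarty relation gives S = K_s·(1 + k_d·θ_c) / [θ_c·(Y·k − k_d) − 1] = 39.4 × (1 + 0.117 × 12.5) / [12.5 × (0.327 × 9.20 − 0.117) − 1] = 97.02 / 35.14 = 2.761 mg/L.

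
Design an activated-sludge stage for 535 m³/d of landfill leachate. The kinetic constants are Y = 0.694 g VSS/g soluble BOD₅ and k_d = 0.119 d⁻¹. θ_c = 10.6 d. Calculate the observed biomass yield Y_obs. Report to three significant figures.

Y_obs ≈ 0.307 g VSS/g soluble BOD₅

Correct the yield for decay: Y_obs = Y/(1 + k_d θ_c) = 0.694 / (1 + 0.119 × 10.6) = 0.694 / 2.261 = 0.3069.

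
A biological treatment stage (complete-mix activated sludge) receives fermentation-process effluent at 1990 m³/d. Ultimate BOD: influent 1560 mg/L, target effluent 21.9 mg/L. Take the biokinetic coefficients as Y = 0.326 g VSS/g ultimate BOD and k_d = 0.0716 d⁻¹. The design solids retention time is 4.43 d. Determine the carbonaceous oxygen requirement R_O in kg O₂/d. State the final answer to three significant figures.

Correct the yield for decay: Y_obs = Y/(1 + k_d θ_c) = 0.326 / (1 + 0.0716 × 4.43) = 0.326 / 1.317 = 0.2475.
Substrate removed = Q·(S₀ − S) = 1990 m³/d × (1560 − 21.9) g/m³ = 3.06×10^6 g/d = 3061 kg/d.
Biomass synthesised: P_X = Y_obs × 3061 = 757.5 kg VSS/d.
R_O = Q·ΔS − 1.42 P_X = 3061 − 1076 = 1985 kg O₂/d.

R_O ≈ 1990 kg O₂/d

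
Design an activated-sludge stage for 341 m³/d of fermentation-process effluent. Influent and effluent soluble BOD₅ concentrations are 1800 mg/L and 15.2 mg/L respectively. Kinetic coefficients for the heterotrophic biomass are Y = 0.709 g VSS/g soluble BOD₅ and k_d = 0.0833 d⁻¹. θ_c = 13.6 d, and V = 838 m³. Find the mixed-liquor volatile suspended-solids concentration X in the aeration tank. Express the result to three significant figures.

X ≈ 3280 mg/L

X = Y·Q·ΔS·θ_c / [V·(1 + k_d θ_c)] = 0.709 × 341 × (1800 − 15.2) × 13.6 / [838 × (1 + 0.0833 × 13.6)] = 3283 mg/L.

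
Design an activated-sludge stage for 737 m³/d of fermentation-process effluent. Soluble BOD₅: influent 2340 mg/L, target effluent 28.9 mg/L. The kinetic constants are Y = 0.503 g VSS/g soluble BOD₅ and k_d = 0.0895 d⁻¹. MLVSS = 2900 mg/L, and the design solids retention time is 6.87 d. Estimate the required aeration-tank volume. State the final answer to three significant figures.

From the SRT design equation V = Y Q (S₀−S) θ_c / [X (1 + k_d θ_c)] = 0.503 × 737 × (2340 − 28.9) × 6.87 / [2900 × (1 + 0.0895 × 6.87)] = 5.89×10^6 / 4683 = 1257 m³.

V ≈ 1260 m³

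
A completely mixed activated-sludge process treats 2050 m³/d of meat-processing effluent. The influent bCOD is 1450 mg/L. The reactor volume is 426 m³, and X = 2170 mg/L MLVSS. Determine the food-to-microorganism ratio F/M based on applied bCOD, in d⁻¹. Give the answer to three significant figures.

Food-to-microorganism ratio F/M = Q S₀ / (V X) = 2050 × 1450 / (426.0 × 2170) = 3.216 d⁻¹.

F/M ≈ 3.22 d⁻¹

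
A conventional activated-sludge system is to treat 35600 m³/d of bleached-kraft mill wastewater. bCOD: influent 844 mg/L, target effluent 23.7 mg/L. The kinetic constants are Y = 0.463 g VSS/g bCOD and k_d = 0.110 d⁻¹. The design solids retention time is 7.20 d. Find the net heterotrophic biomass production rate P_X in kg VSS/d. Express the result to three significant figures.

P_X ≈ 7550 kg VSS/d

Y_obs = Y / (1 + k_d θ_c) = 0.463 / (1 + 0.110 × 7.20) = 0.463 / 1.792 = 0.2584.
Substrate removed = Q·(S₀ − S) = 35600 m³/d × (844 − 23.7) g/m³ = 2.92×10^7 g/d = 29203 kg/d.
So the net sludge growth is P_X = 0.2584 × 29203 = 7545 kg VSS/d.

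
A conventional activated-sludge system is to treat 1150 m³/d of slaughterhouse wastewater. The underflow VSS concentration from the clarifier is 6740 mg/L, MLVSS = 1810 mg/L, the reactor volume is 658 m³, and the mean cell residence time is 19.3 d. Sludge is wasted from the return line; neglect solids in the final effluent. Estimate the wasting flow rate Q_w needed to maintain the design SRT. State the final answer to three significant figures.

θ_c = V·X/(Q_w·X_r) when wasting from the recycle, so Q_w = V·X/(θ_c·X_r) = 658.0 × 1810 / (19.3 × 6740) = 9.156 m³/d.

Q_w ≈ 9.16 m³/d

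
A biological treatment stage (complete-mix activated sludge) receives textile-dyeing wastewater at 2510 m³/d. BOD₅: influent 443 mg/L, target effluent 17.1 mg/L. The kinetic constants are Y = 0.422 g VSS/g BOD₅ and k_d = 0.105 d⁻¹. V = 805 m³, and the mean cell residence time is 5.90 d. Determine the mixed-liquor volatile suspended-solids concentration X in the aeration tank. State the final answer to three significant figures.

X ≈ 2040 mg/L

From V·X·(1 + k_d·θ_c) = Y·Q·(S₀ − S)·θ_c: X = 0.422 × 2510 × (443 − 17.1) × 5.90 / [805 × (1 + 0.105 × 5.90)] = 2042 mg/L.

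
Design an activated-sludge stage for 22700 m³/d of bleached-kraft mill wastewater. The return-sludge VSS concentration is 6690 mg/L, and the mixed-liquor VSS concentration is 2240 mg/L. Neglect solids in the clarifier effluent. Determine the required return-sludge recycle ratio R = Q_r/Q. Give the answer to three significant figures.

R = Q_r/Q = X/(X_r − X) = 2240 / (6690 − 2240) = 0.5034.

R ≈ 0.503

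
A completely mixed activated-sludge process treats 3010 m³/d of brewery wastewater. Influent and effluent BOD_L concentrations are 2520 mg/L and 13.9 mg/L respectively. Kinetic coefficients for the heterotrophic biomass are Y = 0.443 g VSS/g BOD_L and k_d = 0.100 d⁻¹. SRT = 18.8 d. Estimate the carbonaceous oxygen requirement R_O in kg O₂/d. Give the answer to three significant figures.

R_O ≈ 5900 kg O₂/d

Observed yield with endogenous decay: Y_obs = Y / (1 + k_d·θ_c) = 0.443 / (1 + 0.100 × 18.8) = 0.443 / 2.880 = 0.1538 g VSS/g BOD_L.
Q·(S₀ − S) = 3010 × (2520 − 13.9) × 10⁻³ = 7543 kg/d removed.
Biomass synthesised: P_X = Y_obs × 7543 = 1160 kg VSS/d.
R_O = Q·ΔS − 1.42 P_X = 7543 − 1648 = 5896 kg O₂/d.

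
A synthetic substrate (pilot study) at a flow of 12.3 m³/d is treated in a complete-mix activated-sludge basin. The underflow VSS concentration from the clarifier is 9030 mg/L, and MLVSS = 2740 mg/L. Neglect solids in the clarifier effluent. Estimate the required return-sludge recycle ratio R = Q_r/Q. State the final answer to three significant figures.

Solids balance on the clarifier gives (1+R)X = R·X_r, so R = X/(X_r − X) = 2740 / (9030 − 2740) = 0.4356.

R ≈ 0.436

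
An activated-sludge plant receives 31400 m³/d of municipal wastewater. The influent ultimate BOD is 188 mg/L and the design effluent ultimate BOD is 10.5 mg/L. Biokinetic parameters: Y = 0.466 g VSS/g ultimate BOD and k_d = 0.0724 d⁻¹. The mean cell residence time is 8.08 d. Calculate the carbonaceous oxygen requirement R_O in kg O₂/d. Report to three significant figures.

R_O ≈ 3250 kg O₂/d

Correct the yield for decay: Y_obs = Y/(1 + k_d θ_c) = 0.466 / (1 + 0.0724 × 8.08) = 0.466 / 1.585 = 0.2940.
Mass of ultimate BOD removed per day: Q(S₀ − S) = 31400 × 177.5 g/m³ = 5574 kg/d.
Biomass synthesised: P_X = Y_obs × 5574 = 1639 kg VSS/d.
R_O = Q·ΔS − 1.42 P_X = 5574 − 2327 = 3247 kg O₂/d.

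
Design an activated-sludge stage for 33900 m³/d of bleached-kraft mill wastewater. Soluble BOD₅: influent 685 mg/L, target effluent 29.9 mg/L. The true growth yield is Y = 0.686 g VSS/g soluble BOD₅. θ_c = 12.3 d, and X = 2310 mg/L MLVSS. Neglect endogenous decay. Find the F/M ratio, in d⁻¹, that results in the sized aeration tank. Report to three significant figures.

F/M ≈ 0.124 d⁻¹

V·X = Y·Q·ΔS·θ_c gives V = 0.686 × 33900 × (685 − 29.9) × 12.3 / 2310 = 81119 m³.
Food-to-microorganism ratio F/M = Q S₀ / (V X) = 33900 × 685 / (81119 × 2310) = 0.1239 d⁻¹.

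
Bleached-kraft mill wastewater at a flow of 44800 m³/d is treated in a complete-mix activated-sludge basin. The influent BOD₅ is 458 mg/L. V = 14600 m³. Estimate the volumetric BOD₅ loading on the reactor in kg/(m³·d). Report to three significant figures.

Volumetric loading L_v = Q·S₀ / V = 44800 × 458 g/m³ / 14600 m³ = 1405 g/(m³·d) = 1.405 kg BOD₅/(m³·d).

L_v ≈ 1.41 kg BOD₅/(m³·d)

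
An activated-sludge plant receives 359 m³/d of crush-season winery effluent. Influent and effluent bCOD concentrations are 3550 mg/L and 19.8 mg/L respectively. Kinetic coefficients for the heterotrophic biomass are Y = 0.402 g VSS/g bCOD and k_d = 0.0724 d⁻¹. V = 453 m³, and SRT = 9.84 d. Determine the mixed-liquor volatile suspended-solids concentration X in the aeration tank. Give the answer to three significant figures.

From V·X·(1 + k_d·θ_c) = Y·Q·(S₀ − S)·θ_c: X = 0.402 × 359 × (3550 − 19.8) × 9.84 / [453 × (1 + 0.0724 × 9.84)] = 6463 mg/L.

X ≈ 6460 mg/L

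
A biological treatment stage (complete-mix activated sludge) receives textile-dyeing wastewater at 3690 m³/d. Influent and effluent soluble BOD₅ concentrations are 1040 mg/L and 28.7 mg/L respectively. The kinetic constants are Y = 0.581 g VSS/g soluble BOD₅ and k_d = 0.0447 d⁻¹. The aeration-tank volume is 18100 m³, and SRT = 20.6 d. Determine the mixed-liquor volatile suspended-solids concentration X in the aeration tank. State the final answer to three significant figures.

X ≈ 1280 mg/L

Solving the biomass balance for X: X = Y Q (S₀−S) θ_c / [V (1+k_d θ_c)] = 0.581 × 3690 × (1040 − 28.7) × 20.6 / [18100 × (1 + 0.0447 × 20.6)] = 1285 mg/L.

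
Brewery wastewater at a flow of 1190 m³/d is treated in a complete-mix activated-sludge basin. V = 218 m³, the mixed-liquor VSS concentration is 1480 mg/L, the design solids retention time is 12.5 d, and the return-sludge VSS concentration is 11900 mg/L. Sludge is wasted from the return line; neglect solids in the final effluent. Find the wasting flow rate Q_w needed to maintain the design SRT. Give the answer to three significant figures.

Q_w ≈ 2.17 m³/d

θ_c = V·X/(Q_w·X_r) when wasting from the recycle, so Q_w = V·X/(θ_c·X_r) = 218.0 × 1480 / (12.5 × 11900) = 2.169 m³/d.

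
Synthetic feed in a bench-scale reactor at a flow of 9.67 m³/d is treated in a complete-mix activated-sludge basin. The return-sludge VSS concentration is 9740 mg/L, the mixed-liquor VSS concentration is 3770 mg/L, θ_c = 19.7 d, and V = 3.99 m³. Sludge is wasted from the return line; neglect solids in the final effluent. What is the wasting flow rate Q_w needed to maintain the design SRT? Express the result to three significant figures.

Q_w ≈ 0.0784 m³/d

Q_w = (V·X)/(θ_c X_r) = 3.990 × 3770 / (19.7 × 9740) = 0.07840 m³/d.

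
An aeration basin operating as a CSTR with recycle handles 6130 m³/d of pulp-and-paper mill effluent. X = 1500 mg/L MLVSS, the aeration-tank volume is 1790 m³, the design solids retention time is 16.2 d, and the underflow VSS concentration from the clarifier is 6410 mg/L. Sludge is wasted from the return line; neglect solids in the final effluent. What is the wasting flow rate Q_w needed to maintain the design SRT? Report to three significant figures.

θ_c = V·X/(Q_w·X_r) when wasting from the recycle, so Q_w = V·X/(θ_c·X_r) = 1790 × 1500 / (16.2 × 6410) = 25.86 m³/d.

Q_w ≈ 25.9 m³/d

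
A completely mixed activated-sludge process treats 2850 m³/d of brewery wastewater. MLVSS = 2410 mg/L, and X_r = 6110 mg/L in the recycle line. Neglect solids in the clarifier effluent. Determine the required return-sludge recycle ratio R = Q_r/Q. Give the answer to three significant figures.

R ≈ 0.651

R = Q_r/Q = X/(X_r − X) = 2410 / (6110 − 2410) = 0.6514.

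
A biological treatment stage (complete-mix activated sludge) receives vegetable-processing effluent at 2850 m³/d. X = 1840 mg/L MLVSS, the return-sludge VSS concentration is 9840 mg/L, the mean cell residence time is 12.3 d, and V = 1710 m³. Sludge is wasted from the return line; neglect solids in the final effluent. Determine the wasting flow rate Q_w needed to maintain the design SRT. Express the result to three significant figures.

θ_c = V·X/(Q_w·X_r) when wasting from the recycle, so Q_w = V·X/(θ_c·X_r) = 1710 × 1840 / (12.3 × 9840) = 26.00 m³/d.

Q_w ≈ 26.0 m³/d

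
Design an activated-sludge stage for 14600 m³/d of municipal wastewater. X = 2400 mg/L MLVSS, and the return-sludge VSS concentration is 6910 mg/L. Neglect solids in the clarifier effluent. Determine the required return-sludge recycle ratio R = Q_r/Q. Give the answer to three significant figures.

R ≈ 0.532

R = Q_r/Q = X/(X_r − X) = 2400 / (6910 − 2400) = 0.5322.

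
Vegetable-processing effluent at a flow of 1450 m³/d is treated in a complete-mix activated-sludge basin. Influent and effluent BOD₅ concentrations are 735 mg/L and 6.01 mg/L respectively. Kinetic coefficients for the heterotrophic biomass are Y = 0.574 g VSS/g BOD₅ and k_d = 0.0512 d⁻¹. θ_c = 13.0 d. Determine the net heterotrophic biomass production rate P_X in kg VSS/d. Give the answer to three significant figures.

Y_obs = Y / (1 + k_d θ_c) = 0.574 / (1 + 0.0512 × 13.0) = 0.574 / 1.666 = 0.3446.
Substrate removed = Q·(S₀ − S) = 1450 m³/d × (735 − 6.01) g/m³ = 1.06×10^6 g/d = 1057 kg/d.
P_X = Y_obs · Q(S₀ − S) = 0.3446 × 1057 = 364.3 kg VSS/d.

P_X ≈ 364 kg VSS/d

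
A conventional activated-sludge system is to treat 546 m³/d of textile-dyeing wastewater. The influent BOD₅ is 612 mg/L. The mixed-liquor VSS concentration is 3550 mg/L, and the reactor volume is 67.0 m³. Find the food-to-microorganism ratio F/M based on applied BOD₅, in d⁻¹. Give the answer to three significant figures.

F/M = Q·S₀ / (V·X) = 546 × 612 / (67.00 × 3550) = 1.405 g BOD₅·(g VSS·d)⁻¹.

F/M ≈ 1.40 d⁻¹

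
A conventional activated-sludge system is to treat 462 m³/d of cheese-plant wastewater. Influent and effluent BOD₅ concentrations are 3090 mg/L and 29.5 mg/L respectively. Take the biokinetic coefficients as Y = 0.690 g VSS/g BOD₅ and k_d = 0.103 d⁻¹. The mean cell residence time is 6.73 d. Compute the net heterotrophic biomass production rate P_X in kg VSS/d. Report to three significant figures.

Y_obs = Y / (1 + k_d θ_c) = 0.690 / (1 + 0.103 × 6.73) = 0.690 / 1.693 = 0.4075.
Substrate removed = Q·(S₀ − S) = 462 m³/d × (3090 − 29.5) g/m³ = 1.41×10^6 g/d = 1414 kg/d.
Biomass produced: P_X = Y_obs·Q·ΔS = 0.4075 × 1414 ≈ 576.2 kg VSS/d.

P_X ≈ 576 kg VSS/d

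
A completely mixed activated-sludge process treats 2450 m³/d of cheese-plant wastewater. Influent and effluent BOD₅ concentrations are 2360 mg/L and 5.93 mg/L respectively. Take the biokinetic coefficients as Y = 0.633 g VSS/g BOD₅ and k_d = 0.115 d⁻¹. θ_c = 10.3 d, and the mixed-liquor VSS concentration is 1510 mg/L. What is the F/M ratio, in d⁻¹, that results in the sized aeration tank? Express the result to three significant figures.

Rearranging the biomass balance for a CMAS with decay, V = Y·Q·ΔS·θ_c / [X·(1+k_d θ_c)] = 0.633 × 2450 × (2360 − 5.93) × 10.3 / [1510 × (1 + 0.115 × 10.3)] = 3.76×10^7 / 3299 = 11400 m³.
Food-to-microorganism ratio F/M = Q S₀ / (V X) = 2450 × 2360 / (11400 × 1510) = 0.3359 d⁻¹.

F/M ≈ 0.336 d⁻¹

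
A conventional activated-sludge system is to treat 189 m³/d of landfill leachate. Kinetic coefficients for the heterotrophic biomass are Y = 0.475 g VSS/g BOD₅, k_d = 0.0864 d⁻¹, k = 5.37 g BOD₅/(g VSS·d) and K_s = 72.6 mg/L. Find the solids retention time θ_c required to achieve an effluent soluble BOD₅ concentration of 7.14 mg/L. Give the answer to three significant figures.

Specific growth rate at S = 7.14 mg/L: μ = YkS/(K_s+S) = 0.475·5.37·7.14/(72.6+7.14) = 0.2284 d⁻¹.
Then 1/θ_c = μ − k_d = 0.2284 − 0.0864 = 0.1420 d⁻¹, giving θ_c = 7.042 d.

θ_c ≈ 7.04 d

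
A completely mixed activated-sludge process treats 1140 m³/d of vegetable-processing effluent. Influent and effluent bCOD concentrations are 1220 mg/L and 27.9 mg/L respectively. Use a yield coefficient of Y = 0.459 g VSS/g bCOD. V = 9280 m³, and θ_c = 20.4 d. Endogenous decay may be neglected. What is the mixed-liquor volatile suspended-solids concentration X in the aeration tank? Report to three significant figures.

X ≈ 1370 mg/L

X = Y·Q·ΔS·θ_c / V = 0.459 × 1140 × (1220 − 27.9) × 20.4 / 9280 = 1371 mg/L.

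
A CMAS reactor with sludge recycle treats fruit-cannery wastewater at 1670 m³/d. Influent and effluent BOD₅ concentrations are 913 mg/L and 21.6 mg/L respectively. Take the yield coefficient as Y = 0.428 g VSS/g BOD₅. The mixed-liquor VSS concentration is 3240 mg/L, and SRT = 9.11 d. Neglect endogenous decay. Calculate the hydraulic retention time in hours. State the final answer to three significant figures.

τ ≈ 25.7 h

V·X = Y·Q·ΔS·θ_c gives V = 0.428 × 1670 × (913 − 21.6) × 9.11 / 3240 = 1791 m³.
τ = V/Q = 1791/1670 = 1.073 d, or 25.75 h.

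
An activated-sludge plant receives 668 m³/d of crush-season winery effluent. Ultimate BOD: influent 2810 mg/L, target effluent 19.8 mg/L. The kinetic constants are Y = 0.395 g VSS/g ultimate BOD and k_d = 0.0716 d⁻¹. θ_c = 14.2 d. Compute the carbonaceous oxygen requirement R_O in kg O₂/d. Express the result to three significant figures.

Observed yield with endogenous decay: Y_obs = Y / (1 + k_d·θ_c) = 0.395 / (1 + 0.0716 × 14.2) = 0.395 / 2.017 = 0.1959 g VSS/g ultimate BOD.
Mass of ultimate BOD removed per day: Q(S₀ − S) = 668 × 2790 g/m³ = 1864 kg/d.
Net sludge production P_X = 0.1959 × 1864 = 365.1 kg VSS/d.
R_O = Q·ΔS − 1.42 P_X = 1864 − 518.4 = 1345 kg O₂/d.

R_O ≈ 1350 kg O₂/d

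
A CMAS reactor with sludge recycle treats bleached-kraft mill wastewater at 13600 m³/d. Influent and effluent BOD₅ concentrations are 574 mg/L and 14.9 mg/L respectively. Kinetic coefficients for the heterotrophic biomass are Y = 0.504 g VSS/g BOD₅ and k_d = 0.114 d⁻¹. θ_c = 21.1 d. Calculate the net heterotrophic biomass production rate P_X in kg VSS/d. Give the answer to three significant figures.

Correct the yield for decay: Y_obs = Y/(1 + k_d θ_c) = 0.504 / (1 + 0.114 × 21.1) = 0.504 / 3.405 = 0.1480.
Substrate removed = Q·(S₀ − S) = 13600 m³/d × (574 − 14.9) g/m³ = 7.6×10^6 g/d = 7604 kg/d.
P_X = Y_obs · Q(S₀ − S) = 0.1480 × 7604 = 1125 kg VSS/d.

P_X ≈ 1130 kg VSS/d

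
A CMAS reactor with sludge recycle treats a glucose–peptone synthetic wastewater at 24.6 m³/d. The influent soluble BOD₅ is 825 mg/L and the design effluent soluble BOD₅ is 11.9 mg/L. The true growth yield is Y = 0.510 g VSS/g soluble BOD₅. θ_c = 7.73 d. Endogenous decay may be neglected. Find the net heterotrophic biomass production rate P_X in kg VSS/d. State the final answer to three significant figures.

No decay correction is needed, so Y_obs = Y = 0.510.
Substrate removed = Q·(S₀ − S) = 24.6 m³/d × (825 − 11.9) g/m³ = 2×10^4 g/d = 20.00 kg/d.
P_X = Y_obs · Q(S₀ − S) = 0.5100 × 20.00 = 10.20 kg VSS/d.

P_X ≈ 10.2 kg VSS/d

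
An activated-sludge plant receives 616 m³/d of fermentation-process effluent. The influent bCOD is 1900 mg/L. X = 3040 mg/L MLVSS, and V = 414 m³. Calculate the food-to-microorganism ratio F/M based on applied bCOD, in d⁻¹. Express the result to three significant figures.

F/M = Q·S₀ / (V·X) = 616 × 1900 / (414.0 × 3040) = 0.9300 g bCOD·(g VSS·d)⁻¹.

F/M ≈ 0.930 d⁻¹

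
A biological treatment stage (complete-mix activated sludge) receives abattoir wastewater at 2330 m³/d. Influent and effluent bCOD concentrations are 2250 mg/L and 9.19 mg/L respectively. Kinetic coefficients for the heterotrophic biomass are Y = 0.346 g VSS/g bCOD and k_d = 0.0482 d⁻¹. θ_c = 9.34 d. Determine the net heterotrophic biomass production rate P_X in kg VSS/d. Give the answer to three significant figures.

P_X ≈ 1250 kg VSS/d

The observed yield is Y_obs = Y/(1 + k_d·θ_c) = 0.346 / (1 + 0.0482 × 9.34) = 0.346 / 1.450 = 0.2386 g VSS per g bCOD removed.
Substrate removed = Q·(S₀ − S) = 2330 m³/d × (2250 − 9.19) g/m³ = 5.22×10^6 g/d = 5221 kg/d.
Biomass produced: P_X = Y_obs·Q·ΔS = 0.2386 × 5221 ≈ 1246 kg VSS/d.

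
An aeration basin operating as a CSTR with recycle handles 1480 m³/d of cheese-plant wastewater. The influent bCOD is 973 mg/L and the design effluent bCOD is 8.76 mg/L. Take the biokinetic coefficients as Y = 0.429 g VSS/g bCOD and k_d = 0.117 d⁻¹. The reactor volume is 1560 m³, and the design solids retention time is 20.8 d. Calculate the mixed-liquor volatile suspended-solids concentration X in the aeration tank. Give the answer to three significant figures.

From V·X·(1 + k_d·θ_c) = Y·Q·(S₀ − S)·θ_c: X = 0.429 × 1480 × (973 − 8.76) × 20.8 / [1560 × (1 + 0.117 × 20.8)] = 2377 mg/L.

X ≈ 2380 mg/L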